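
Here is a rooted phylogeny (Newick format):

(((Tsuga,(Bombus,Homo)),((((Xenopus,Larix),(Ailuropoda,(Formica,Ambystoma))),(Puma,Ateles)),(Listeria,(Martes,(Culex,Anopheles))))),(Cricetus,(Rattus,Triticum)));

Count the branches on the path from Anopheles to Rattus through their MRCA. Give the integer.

9

The MRCA of Anopheles and Rattus is the root of the tree.
From Anopheles up to that node: 6 branches. From Rattus up to the same node: 3 branches. Total: 6 + 3 = 9.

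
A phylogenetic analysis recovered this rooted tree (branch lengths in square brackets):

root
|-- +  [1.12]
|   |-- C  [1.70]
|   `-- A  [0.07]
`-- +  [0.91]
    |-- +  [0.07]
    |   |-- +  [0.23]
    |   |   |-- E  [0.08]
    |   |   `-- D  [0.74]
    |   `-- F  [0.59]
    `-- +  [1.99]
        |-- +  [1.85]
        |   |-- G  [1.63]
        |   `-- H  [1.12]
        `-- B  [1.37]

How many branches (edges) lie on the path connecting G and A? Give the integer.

The MRCA of G and A is the root of the tree.
From G up to that node: 4 branches. From A up to the same node: 2 branches. Total: 4 + 2 = 6.

6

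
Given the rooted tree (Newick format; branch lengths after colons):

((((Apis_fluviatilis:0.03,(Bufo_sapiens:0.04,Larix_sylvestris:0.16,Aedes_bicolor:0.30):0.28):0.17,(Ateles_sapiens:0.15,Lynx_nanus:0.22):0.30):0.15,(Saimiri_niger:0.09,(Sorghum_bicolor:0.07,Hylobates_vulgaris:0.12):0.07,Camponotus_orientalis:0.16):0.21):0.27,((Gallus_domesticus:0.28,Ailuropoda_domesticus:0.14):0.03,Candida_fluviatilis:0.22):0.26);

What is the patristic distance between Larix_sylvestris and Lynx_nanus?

The path runs Larix_sylvestris → … → MRCA → … → Lynx_nanus; the MRCA is the node subtending ((Apis_fluviatilis,(Bufo_sapiens,Larix_sylvestris,Aedes_bicolor)),(Ateles_sapiens,Lynx_nanus)).
Branch lengths along that path: 0.16 + 0.28 + 0.17 + 0.30 + 0.22 = 1.13.

1.13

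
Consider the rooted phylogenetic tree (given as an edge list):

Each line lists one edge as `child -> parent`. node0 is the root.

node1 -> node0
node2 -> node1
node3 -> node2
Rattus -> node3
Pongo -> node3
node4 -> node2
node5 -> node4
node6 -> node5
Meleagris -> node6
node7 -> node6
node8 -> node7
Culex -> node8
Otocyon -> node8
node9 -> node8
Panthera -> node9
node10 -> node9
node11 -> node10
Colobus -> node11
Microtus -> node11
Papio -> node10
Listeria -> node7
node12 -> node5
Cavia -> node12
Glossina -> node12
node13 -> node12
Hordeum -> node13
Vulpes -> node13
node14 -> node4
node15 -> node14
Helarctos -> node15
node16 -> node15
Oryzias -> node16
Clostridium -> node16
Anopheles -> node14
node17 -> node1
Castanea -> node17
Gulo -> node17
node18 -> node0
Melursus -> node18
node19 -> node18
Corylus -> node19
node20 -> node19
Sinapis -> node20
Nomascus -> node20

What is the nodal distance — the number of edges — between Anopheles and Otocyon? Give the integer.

The MRCA of Anopheles and Otocyon is the node subtending (((Meleagris,((Culex,Otocyon,(Panthera,((Colobus,Microtus),Papio))),Listeria)),(Cavia,Glossina,(Hordeum,Vulpes))),((Helarctos,(Oryzias,Clostridium)),Anopheles)).
From Anopheles up to that node: 2 branches. From Otocyon up to the same node: 5 branches. Total: 2 + 5 = 7.

7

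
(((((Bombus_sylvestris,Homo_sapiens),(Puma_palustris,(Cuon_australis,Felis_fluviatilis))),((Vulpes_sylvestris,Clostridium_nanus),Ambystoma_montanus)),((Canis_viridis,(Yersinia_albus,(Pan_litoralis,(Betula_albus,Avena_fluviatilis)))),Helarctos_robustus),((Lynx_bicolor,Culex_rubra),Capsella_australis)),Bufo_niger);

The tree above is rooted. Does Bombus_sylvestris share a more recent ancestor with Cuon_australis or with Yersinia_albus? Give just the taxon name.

The MRCA of Bombus_sylvestris and Cuon_australis subtends ((Bombus_sylvestris,Homo_sapiens),(Puma_palustris,(Cuon_australis,Felis_fluviatilis))) (5 taxa).
The MRCA of Bombus_sylvestris and Yersinia_albus subtends ((((Bombus_sylvestris,Homo_sapiens),(Puma_palustris,(Cuon_australis,Felis_fluviatilis))),((Vulpes_sylvestris,Clostridium_nanus),Ambystoma_montanus)),((Canis_viridis,(Yersinia_albus,(Pan_litoralis,(Betula_albus,Avena_fluviatilis)))),Helarctos_robustus),((Lynx_bicolor,Culex_rubra),Capsella_australis)) (17 taxa).
The first is nested inside the second, so Bombus_sylvestris shares a more recent common ancestor with Cuon_australis.

Cuon_australis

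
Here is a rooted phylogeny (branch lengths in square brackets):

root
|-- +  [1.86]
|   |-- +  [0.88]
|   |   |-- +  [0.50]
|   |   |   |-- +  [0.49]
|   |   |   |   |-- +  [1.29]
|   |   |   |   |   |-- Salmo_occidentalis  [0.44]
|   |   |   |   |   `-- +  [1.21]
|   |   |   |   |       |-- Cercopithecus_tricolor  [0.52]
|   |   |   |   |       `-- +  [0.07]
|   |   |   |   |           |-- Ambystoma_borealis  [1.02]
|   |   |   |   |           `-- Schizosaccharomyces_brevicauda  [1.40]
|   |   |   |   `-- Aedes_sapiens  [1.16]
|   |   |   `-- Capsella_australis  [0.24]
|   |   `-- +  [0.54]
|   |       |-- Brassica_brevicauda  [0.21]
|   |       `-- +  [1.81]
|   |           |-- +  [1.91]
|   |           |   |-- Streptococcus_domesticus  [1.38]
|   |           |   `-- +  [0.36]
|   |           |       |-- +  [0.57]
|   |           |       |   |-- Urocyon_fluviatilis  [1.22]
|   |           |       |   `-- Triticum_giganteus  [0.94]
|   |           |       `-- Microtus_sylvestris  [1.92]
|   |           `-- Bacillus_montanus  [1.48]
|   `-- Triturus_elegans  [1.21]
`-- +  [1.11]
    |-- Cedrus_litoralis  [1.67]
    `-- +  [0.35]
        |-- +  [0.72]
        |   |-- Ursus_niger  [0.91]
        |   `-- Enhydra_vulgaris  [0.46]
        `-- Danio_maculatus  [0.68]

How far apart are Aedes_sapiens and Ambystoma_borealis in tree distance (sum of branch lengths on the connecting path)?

The path runs Aedes_sapiens → … → MRCA → … → Ambystoma_borealis; the MRCA is the node subtending ((Salmo_occidentalis,(Cercopithecus_tricolor,(Ambystoma_borealis,Schizosaccharomyces_brevicauda))),Aedes_sapiens).
Branch lengths along that path: 1.16 + 1.29 + 1.21 + 0.07 + 1.02 = 4.75.

4.75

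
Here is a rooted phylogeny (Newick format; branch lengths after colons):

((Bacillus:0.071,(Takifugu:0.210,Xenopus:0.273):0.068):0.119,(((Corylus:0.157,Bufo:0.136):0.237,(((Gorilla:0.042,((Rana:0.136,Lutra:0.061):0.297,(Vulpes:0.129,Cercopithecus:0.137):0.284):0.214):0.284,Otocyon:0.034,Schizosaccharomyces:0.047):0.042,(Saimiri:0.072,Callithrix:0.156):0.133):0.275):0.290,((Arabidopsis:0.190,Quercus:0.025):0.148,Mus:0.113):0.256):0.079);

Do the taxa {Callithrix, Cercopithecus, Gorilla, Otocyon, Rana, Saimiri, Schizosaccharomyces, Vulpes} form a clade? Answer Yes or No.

The MRCA of the listed taxa subtends (((Gorilla,((Rana,Lutra),(Vulpes,Cercopithecus))),Otocyon,Schizosaccharomyces),(Saimiri,Callithrix)).
That clade also contains Lutra, which is not in the proposed group, so the group is not monophyletic.

No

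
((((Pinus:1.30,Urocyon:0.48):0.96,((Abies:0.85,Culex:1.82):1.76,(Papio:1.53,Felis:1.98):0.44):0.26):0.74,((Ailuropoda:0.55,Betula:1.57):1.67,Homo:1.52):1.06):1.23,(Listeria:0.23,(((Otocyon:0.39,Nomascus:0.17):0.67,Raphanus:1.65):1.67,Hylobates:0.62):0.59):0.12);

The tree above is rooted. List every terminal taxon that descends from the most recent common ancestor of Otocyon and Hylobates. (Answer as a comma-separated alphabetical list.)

Tracing Otocyon: it sits inside (Otocyon,Nomascus).
Tracing Hylobates: it sits inside (((Otocyon,Nomascus),Raphanus),Hylobates).
The smallest clade enclosing both is (((Otocyon,Nomascus),Raphanus),Hylobates); the answer is its 4 terminal taxa in alphabetical order.

Hylobates, Nomascus, Otocyon, Raphanus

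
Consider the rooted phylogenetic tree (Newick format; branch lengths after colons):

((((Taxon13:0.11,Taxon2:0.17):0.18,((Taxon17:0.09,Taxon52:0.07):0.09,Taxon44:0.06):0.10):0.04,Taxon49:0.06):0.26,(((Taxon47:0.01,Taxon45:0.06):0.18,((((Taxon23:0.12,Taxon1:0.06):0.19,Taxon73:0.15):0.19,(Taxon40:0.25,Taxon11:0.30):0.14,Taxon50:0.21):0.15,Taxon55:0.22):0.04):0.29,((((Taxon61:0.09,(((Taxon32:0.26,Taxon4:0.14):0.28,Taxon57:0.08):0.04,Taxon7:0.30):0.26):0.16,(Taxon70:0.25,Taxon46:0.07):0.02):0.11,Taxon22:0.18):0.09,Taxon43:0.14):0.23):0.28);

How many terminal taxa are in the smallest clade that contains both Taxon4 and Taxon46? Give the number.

7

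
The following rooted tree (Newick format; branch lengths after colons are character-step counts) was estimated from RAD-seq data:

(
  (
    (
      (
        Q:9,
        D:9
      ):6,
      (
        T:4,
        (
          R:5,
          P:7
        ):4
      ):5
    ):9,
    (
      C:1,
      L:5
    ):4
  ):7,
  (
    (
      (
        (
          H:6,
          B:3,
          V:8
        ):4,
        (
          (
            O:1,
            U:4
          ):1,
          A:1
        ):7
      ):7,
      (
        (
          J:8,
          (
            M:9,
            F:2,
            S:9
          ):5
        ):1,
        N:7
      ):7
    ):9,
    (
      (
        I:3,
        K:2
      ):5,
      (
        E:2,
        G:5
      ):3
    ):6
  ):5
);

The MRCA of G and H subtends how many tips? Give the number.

The MRCA of G and H is the node subtending ((((H,B,V),((O,U),A)),((J,(M,F,S)),N)),((I,K),(E,G))).
That clade contains 15 terminal taxa: A, B, E, F, G, H, I, J, K, M, N, O, S, U, V.

15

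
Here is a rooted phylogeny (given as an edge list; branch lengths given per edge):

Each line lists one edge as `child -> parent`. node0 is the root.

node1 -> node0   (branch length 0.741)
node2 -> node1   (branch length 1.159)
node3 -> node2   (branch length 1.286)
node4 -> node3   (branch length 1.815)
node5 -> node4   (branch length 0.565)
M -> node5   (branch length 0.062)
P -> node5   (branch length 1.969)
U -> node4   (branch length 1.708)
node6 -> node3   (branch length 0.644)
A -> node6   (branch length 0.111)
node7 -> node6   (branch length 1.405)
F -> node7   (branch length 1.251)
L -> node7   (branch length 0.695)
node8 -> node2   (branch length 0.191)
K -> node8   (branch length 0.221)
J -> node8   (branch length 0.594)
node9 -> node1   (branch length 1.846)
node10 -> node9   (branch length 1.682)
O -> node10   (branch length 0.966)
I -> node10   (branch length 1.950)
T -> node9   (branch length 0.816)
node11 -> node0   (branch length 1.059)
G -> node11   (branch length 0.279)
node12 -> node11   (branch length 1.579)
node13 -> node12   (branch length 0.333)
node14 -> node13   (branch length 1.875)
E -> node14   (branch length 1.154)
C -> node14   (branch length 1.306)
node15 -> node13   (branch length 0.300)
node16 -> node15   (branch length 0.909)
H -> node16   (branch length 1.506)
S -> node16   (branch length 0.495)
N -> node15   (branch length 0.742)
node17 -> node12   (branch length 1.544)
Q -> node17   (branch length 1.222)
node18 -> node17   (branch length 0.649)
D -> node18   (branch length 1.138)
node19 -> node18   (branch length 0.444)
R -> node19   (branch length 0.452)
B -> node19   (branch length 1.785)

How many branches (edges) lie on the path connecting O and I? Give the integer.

2

The MRCA of O and I is the node subtending (O,I).
From O up to that node: 1 branch. From I up to the same node: 1 branch. Total: 1 + 1 = 2.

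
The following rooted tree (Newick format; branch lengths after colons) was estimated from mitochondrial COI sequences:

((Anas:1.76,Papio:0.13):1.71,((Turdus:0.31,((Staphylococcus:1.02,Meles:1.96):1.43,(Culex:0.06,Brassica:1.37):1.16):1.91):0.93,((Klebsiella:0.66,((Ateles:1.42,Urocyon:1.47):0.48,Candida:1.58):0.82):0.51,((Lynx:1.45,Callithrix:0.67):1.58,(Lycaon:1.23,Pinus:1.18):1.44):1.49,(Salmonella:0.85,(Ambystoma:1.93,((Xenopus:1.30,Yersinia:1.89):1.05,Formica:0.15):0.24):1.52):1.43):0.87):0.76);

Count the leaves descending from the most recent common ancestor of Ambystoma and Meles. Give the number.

18

The MRCA of Ambystoma and Meles is the node subtending ((Turdus,((Staphylococcus,Meles),(Culex,Brassica))),((Klebsiella,((Ateles,Urocyon),Candida)),((Lynx,Callithrix),(Lycaon,Pinus)),(Salmonella,(Ambystoma,((Xenopus,Yersinia),Formica))))).
That clade contains 18 terminal taxa: Ambystoma, Ateles, Brassica, Callithrix, Candida, Culex, Formica, Klebsiella, Lycaon, Lynx, Meles, Pinus, Salmonella, Staphylococcus, Turdus, Urocyon, Xenopus, Yersinia.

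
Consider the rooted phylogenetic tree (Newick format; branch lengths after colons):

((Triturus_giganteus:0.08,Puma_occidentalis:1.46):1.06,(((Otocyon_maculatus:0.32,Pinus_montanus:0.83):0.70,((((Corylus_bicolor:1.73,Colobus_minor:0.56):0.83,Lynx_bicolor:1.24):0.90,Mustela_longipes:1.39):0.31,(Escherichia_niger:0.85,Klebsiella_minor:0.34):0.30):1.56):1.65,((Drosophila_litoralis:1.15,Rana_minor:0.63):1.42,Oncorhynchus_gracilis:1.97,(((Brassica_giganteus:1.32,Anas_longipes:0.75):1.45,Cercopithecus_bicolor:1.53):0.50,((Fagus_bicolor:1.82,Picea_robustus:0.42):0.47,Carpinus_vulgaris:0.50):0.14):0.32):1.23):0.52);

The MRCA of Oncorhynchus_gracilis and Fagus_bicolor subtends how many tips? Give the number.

9

The MRCA of Oncorhynchus_gracilis and Fagus_bicolor is the node subtending ((Drosophila_litoralis,Rana_minor),Oncorhynchus_gracilis,(((Brassica_giganteus,Anas_longipes),Cercopithecus_bicolor),((Fagus_bicolor,Picea_robustus),Carpinus_vulgaris))).
That clade contains 9 terminal taxa: Anas_longipes, Brassica_giganteus, Carpinus_vulgaris, Cercopithecus_bicolor, Drosophila_litoralis, Fagus_bicolor, Oncorhynchus_gracilis, Picea_robustus, Rana_minor.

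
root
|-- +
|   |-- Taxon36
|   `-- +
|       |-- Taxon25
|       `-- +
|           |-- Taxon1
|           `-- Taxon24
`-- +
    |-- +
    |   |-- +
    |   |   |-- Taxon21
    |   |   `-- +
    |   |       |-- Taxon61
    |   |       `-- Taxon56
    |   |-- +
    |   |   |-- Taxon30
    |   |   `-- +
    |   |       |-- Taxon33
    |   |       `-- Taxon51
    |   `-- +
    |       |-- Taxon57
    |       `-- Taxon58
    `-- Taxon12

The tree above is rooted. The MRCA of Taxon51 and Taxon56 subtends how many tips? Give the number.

8

The MRCA of Taxon51 and Taxon56 is the node subtending ((Taxon21,(Taxon61,Taxon56)),(Taxon30,(Taxon33,Taxon51)),(Taxon57,Taxon58)).
That clade contains 8 terminal taxa: Taxon21, Taxon30, Taxon33, Taxon51, Taxon56, Taxon57, Taxon58, Taxon61.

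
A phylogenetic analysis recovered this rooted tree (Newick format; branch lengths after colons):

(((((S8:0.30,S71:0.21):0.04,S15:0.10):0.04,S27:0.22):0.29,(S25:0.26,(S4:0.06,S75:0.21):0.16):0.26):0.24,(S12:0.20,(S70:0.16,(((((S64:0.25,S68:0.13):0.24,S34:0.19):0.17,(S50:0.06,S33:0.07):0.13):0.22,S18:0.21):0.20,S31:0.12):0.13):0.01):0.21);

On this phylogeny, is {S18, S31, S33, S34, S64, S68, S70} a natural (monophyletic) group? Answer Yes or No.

The MRCA of the listed taxa subtends (S70,(((((S64,S68),S34),(S50,S33)),S18),S31)).
That clade also contains S50, which is not in the proposed group, so the group is not monophyletic.

No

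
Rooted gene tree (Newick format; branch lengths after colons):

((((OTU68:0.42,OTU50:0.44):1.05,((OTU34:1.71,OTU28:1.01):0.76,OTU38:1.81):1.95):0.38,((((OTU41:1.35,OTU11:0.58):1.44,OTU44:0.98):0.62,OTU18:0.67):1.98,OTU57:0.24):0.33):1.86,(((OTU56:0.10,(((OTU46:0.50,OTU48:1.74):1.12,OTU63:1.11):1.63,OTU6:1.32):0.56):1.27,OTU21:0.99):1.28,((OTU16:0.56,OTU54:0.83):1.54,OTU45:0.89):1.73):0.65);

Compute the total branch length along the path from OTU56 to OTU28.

The path runs OTU56 → … → MRCA → … → OTU28; the MRCA is the root of the tree.
Branch lengths along that path: 0.10 + 1.27 + 1.28 + 0.65 + 1.86 + 0.38 + 1.95 + 0.76 + 1.01 = 9.26.

9.26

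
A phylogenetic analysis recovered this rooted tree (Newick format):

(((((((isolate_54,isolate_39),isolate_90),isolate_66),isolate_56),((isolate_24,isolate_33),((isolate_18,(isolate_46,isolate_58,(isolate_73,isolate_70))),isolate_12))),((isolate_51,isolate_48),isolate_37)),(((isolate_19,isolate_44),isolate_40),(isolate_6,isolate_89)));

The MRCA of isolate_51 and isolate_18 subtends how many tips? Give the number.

The MRCA of isolate_51 and isolate_18 is the node subtending ((((((isolate_54,isolate_39),isolate_90),isolate_66),isolate_56),((isolate_24,isolate_33),((isolate_18,(isolate_46,isolate_58,(isolate_73,isolate_70))),isolate_12))),((isolate_51,isolate_48),isolate_37)).
That clade contains 16 terminal taxa: isolate_12, isolate_18, isolate_24, isolate_33, isolate_37, isolate_39, isolate_46, isolate_48, isolate_51, isolate_54, isolate_56, isolate_58, isolate_66, isolate_70, isolate_73, isolate_90.

16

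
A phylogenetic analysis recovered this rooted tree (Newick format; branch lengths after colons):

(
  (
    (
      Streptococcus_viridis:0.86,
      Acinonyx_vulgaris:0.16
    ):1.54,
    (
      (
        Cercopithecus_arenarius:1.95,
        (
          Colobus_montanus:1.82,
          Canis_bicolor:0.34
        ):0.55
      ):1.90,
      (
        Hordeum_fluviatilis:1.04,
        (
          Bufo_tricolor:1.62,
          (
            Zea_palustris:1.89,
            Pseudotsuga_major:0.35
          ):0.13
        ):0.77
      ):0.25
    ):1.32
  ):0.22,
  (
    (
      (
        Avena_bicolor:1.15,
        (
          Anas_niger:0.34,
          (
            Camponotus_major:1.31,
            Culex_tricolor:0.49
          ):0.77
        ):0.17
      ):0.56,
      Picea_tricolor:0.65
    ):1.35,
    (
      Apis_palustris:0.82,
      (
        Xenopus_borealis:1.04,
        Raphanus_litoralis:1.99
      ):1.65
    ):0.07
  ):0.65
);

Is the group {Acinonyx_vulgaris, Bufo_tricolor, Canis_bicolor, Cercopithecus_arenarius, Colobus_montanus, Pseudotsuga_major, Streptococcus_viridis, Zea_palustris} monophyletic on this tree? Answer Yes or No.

No

The MRCA of the listed taxa subtends ((Streptococcus_viridis,Acinonyx_vulgaris),((Cercopithecus_arenarius,(Colobus_montanus,Canis_bicolor)),(Hordeum_fluviatilis,(Bufo_tricolor,(Zea_palustris,Pseudotsuga_major))))).
That clade also contains Hordeum_fluviatilis, which is not in the proposed group, so the group is not monophyletic.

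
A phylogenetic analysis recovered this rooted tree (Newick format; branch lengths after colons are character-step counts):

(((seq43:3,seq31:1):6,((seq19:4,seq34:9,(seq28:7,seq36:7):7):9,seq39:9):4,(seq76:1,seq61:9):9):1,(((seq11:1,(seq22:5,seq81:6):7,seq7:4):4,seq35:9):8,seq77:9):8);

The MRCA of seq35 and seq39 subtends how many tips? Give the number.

The MRCA of seq35 and seq39 is the root, so the clade is the entire tree.
That clade contains 15 terminal taxa: seq11, seq19, seq22, seq28, seq31, seq34, seq35, seq36, seq39, seq43, seq61, seq7, seq76, seq77, seq81.

15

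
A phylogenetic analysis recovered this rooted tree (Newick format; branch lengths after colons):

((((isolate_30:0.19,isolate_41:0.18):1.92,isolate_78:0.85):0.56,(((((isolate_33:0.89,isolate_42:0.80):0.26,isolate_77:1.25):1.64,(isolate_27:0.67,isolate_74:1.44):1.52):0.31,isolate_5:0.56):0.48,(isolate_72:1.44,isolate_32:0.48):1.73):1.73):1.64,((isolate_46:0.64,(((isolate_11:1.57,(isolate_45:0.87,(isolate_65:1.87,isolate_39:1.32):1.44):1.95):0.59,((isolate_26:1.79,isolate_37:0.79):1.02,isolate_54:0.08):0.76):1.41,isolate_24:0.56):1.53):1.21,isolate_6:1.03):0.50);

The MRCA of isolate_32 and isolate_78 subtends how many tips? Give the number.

The MRCA of isolate_32 and isolate_78 is the node subtending (((isolate_30,isolate_41),isolate_78),(((((isolate_33,isolate_42),isolate_77),(isolate_27,isolate_74)),isolate_5),(isolate_72,isolate_32))).
That clade contains 11 terminal taxa: isolate_27, isolate_30, isolate_32, isolate_33, isolate_41, isolate_42, isolate_5, isolate_72, isolate_74, isolate_77, isolate_78.

11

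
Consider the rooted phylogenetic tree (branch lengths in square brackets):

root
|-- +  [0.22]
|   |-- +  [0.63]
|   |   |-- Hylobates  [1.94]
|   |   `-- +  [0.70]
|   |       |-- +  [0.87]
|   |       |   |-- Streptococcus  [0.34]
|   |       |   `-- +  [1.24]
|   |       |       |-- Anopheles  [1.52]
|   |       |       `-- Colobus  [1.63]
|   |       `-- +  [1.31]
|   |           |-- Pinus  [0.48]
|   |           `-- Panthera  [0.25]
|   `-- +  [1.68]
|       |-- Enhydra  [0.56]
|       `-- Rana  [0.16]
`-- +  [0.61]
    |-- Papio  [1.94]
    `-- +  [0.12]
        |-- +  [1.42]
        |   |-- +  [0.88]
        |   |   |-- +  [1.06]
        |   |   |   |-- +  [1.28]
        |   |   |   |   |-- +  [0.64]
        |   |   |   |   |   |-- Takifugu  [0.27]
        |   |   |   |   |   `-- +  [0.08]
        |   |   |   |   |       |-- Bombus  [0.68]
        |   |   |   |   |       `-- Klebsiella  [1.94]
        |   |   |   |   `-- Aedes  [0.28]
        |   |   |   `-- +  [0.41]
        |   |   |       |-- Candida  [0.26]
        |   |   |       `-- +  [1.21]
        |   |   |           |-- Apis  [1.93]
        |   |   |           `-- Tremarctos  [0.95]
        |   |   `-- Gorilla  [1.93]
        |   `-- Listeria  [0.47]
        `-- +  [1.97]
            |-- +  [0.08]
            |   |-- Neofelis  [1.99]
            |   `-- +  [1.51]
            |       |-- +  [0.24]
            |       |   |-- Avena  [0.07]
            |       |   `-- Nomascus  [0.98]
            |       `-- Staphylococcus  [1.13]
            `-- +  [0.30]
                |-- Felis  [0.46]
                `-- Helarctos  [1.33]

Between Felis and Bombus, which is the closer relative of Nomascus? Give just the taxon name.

Felis

The MRCA of Nomascus and Felis subtends ((Neofelis,((Avena,Nomascus),Staphylococcus)),(Felis,Helarctos)) (6 taxa).
The MRCA of Nomascus and Bombus subtends ((((((Takifugu,(Bombus,Klebsiella)),Aedes),(Candida,(Apis,Tremarctos))),Gorilla),Listeria),((Neofelis,((Avena,Nomascus),Staphylococcus)),(Felis,Helarctos))) (15 taxa).
The first is nested inside the second, so Nomascus shares a more recent common ancestor with Felis.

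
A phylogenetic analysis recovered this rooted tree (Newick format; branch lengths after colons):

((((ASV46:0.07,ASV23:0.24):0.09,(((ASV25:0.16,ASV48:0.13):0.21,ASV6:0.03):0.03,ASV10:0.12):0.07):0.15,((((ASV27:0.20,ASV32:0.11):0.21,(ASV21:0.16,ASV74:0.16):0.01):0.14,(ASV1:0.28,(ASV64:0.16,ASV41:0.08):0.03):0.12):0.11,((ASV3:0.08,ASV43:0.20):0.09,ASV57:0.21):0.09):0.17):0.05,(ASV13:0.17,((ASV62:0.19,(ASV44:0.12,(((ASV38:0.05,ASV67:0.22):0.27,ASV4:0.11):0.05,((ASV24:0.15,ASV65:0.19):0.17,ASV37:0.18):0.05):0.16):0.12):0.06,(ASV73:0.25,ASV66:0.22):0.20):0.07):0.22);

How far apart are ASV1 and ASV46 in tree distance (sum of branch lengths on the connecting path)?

The path runs ASV1 → … → MRCA → … → ASV46; the MRCA is the node subtending (((ASV46,ASV23),(((ASV25,ASV48),ASV6),ASV10)),((((ASV27,ASV32),(ASV21,ASV74)),(ASV1,(ASV64,ASV41))),((ASV3,ASV43),ASV57))).
Branch lengths along that path: 0.28 + 0.12 + 0.11 + 0.17 + 0.15 + 0.09 + 0.07 = 0.99.

0.99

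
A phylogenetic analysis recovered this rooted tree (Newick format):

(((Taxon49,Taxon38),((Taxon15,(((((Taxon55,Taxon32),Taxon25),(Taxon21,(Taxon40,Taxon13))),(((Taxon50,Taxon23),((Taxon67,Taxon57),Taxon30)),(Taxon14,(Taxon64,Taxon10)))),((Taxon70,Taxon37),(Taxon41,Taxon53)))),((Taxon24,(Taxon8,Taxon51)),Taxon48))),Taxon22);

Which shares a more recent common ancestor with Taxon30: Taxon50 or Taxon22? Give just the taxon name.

Taxon50

The MRCA of Taxon30 and Taxon50 subtends ((Taxon50,Taxon23),((Taxon67,Taxon57),Taxon30)) (5 taxa).
The MRCA of Taxon30 and Taxon22 is the root, subtending the entire tree (26 taxa).
The first is nested inside the second, so Taxon30 shares a more recent common ancestor with Taxon50.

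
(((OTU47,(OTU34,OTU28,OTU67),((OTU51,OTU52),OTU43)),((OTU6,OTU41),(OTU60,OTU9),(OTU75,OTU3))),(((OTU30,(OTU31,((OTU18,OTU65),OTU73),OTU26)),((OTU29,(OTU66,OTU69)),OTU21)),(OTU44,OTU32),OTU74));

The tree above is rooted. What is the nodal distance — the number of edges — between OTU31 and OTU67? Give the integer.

9

The MRCA of OTU31 and OTU67 is the root of the tree.
From OTU31 up to that node: 5 branches. From OTU67 up to the same node: 4 branches. Total: 5 + 4 = 9.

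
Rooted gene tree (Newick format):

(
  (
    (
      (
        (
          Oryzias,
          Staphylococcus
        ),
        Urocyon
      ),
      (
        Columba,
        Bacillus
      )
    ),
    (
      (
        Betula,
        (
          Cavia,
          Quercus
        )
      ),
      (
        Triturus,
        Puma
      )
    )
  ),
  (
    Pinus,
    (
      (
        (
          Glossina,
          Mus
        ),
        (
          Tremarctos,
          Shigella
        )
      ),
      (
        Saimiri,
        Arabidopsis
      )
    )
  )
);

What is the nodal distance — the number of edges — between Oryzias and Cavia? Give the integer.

8

The MRCA of Oryzias and Cavia is the node subtending ((((Oryzias,Staphylococcus),Urocyon),(Columba,Bacillus)),((Betula,(Cavia,Quercus)),(Triturus,Puma))).
From Oryzias up to that node: 4 branches. From Cavia up to the same node: 4 branches. Total: 4 + 4 = 8.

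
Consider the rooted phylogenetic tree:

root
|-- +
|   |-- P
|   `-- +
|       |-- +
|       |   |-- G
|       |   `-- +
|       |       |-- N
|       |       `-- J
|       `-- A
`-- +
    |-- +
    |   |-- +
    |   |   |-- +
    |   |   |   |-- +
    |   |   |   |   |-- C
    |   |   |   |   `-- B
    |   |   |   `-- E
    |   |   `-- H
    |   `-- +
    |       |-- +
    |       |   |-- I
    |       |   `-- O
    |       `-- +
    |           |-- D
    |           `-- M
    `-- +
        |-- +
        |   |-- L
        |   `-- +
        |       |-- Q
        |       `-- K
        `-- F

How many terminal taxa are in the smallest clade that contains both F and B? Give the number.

The MRCA of F and B is the node subtending (((((C,B),E),H),((I,O),(D,M))),((L,(Q,K)),F)).
That clade contains 12 terminal taxa: B, C, D, E, F, H, I, K, L, M, O, Q.

12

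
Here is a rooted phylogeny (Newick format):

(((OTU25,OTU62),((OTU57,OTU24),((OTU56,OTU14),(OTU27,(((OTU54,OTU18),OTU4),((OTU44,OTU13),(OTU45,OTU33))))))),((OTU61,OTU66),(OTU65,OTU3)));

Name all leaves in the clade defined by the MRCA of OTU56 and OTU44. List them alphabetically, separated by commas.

OTU13, OTU14, OTU18, OTU27, OTU33, OTU4, OTU44, OTU45, OTU54, OTU56

Tracing OTU56: it sits inside (OTU56,OTU14).
Tracing OTU44: it sits inside (OTU44,OTU13).
The smallest clade enclosing both is ((OTU56,OTU14),(OTU27,(((OTU54,OTU18),OTU4),((OTU44,OTU13),(OTU45,OTU33))))); the answer is its 10 terminal taxa in alphabetical order.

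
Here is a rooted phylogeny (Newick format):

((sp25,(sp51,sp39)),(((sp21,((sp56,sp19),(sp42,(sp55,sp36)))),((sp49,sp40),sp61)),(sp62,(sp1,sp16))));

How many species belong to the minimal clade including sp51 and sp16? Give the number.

15

The MRCA of sp51 and sp16 is the root, so the clade is the entire tree.
That clade contains 15 terminal taxa: sp1, sp16, sp19, sp21, sp25, sp36, sp39, sp40, sp42, sp49, sp51, sp55, sp56, sp61, sp62.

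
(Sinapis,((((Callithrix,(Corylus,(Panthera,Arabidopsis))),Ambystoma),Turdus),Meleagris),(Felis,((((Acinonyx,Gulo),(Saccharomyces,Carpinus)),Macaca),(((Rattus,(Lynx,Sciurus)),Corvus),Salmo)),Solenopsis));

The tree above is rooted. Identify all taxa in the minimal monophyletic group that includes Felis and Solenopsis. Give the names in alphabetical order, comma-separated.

Acinonyx, Carpinus, Corvus, Felis, Gulo, Lynx, Macaca, Rattus, Saccharomyces, Salmo, Sciurus, Solenopsis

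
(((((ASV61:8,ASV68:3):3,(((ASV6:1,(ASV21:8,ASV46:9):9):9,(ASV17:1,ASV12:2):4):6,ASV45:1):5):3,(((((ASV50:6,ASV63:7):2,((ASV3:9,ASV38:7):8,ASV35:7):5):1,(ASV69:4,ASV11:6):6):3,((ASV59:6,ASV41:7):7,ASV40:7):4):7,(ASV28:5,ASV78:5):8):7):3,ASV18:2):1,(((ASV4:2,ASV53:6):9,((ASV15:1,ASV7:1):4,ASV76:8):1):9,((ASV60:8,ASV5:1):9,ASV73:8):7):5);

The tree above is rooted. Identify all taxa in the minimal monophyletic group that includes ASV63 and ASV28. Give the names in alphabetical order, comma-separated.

ASV11, ASV28, ASV3, ASV35, ASV38, ASV40, ASV41, ASV50, ASV59, ASV63, ASV69, ASV78

Tracing ASV63: it sits inside (ASV50,ASV63).
Tracing ASV28: it sits inside (ASV28,ASV78).
The smallest clade enclosing both is (((((ASV50,ASV63),((ASV3,ASV38),ASV35)),(ASV69,ASV11)),((ASV59,ASV41),ASV40)),(ASV28,ASV78)); the answer is its 12 terminal taxa in alphabetical order.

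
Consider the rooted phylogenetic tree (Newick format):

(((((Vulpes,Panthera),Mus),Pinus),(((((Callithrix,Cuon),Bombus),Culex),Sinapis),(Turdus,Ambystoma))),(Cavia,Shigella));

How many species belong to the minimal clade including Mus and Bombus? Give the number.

The MRCA of Mus and Bombus is the node subtending ((((Vulpes,Panthera),Mus),Pinus),(((((Callithrix,Cuon),Bombus),Culex),Sinapis),(Turdus,Ambystoma))).
That clade contains 11 terminal taxa: Ambystoma, Bombus, Callithrix, Culex, Cuon, Mus, Panthera, Pinus, Sinapis, Turdus, Vulpes.

11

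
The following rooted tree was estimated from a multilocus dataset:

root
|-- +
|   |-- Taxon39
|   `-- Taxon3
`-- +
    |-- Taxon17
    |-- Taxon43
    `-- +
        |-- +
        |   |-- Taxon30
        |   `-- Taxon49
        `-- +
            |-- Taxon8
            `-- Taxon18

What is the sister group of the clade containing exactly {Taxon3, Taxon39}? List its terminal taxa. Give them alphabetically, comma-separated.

Taxon17, Taxon18, Taxon30, Taxon43, Taxon49, Taxon8

The clade containing exactly {Taxon3, Taxon39} attaches directly to the root of the tree.
The other lineage descending from that same node — the sister group — is (Taxon17,Taxon43,((Taxon30,Taxon49),(Taxon8,Taxon18))); its 6 tips in alphabetical order are the answer.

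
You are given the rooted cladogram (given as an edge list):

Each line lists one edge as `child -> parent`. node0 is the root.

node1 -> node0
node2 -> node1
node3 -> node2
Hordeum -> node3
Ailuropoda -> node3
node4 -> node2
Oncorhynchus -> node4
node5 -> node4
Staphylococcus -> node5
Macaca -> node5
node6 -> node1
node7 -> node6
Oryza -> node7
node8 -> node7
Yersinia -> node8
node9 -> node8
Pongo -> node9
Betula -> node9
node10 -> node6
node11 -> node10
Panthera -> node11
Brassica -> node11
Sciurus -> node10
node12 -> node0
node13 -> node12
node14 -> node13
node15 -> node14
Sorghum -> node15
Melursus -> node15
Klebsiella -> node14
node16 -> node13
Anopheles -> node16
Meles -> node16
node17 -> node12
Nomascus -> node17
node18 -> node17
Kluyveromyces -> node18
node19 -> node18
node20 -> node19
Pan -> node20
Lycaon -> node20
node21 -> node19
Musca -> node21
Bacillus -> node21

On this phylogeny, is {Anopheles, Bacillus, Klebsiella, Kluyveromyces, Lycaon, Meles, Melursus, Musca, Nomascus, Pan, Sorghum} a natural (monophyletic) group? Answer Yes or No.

Yes

The most recent common ancestor of these taxa subtends ((((Sorghum,Melursus),Klebsiella),(Anopheles,Meles)),(Nomascus,(Kluyveromyces,((Pan,Lycaon),(Musca,Bacillus))))).
That clade has exactly 11 tips — every listed taxon and nothing else — so the group is monophyletic.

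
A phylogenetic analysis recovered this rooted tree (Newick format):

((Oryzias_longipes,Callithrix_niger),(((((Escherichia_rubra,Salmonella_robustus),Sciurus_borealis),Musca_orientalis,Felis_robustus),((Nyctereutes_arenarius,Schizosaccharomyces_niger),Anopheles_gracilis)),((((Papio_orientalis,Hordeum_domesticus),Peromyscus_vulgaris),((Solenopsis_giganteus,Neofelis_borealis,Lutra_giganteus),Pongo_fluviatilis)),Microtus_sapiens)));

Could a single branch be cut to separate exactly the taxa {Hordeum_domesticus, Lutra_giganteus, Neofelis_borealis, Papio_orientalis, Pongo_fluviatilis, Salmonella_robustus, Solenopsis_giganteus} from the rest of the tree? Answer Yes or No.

No

The MRCA of the listed taxa subtends (((((Escherichia_rubra,Salmonella_robustus),Sciurus_borealis),Musca_orientalis,Felis_robustus),((Nyctereutes_arenarius,Schizosaccharomyces_niger),Anopheles_gracilis)),((((Papio_orientalis,Hordeum_domesticus),Peromyscus_vulgaris),((Solenopsis_giganteus,Neofelis_borealis,Lutra_giganteus),Pongo_fluviatilis)),Microtus_sapiens)).
That clade also contains Anopheles_gracilis, Escherichia_rubra, Felis_robustus, Microtus_sapiens, Musca_orientalis, Nyctereutes_arenarius, Peromyscus_vulgaris, Schizosaccharomyces_niger, Sciurus_borealis, which are not in the proposed group, so the group is not monophyletic.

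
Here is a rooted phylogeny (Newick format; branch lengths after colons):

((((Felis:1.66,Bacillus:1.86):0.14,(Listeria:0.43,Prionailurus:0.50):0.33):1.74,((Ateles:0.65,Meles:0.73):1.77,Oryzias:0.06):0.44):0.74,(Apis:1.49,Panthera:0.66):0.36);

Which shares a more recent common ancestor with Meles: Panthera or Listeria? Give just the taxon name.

The MRCA of Meles and Listeria subtends (((Felis,Bacillus),(Listeria,Prionailurus)),((Ateles,Meles),Oryzias)) (7 taxa).
The MRCA of Meles and Panthera is the root, subtending the entire tree (9 taxa).
The first is nested inside the second, so Meles shares a more recent common ancestor with Listeria.

Listeria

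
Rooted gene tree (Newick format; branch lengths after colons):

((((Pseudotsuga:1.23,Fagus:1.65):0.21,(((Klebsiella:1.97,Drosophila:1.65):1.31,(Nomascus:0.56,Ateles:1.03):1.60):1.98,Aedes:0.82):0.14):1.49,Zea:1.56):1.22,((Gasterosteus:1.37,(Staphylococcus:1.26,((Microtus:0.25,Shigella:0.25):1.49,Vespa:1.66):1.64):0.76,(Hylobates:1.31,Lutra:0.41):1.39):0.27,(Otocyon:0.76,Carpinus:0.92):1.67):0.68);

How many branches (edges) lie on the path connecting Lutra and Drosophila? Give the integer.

The MRCA of Lutra and Drosophila is the root of the tree.
From Lutra up to that node: 4 branches. From Drosophila up to the same node: 6 branches. Total: 4 + 6 = 10.

10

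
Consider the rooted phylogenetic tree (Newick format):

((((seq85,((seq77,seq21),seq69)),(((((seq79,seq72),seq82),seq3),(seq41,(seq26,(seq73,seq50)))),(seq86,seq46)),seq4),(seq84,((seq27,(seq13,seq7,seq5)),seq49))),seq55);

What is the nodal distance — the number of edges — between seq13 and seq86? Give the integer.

9

The MRCA of seq13 and seq86 is the node subtending (((seq85,((seq77,seq21),seq69)),(((((seq79,seq72),seq82),seq3),(seq41,(seq26,(seq73,seq50)))),(seq86,seq46)),seq4),(seq84,((seq27,(seq13,seq7,seq5)),seq49))).
From seq13 up to that node: 5 branches. From seq86 up to the same node: 4 branches. Total: 5 + 4 = 9.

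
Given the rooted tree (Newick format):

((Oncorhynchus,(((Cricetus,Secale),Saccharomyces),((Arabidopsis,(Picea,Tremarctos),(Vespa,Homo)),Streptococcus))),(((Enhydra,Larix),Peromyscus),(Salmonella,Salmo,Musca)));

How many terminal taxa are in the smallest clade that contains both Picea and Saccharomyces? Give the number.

9

The MRCA of Picea and Saccharomyces is the node subtending (((Cricetus,Secale),Saccharomyces),((Arabidopsis,(Picea,Tremarctos),(Vespa,Homo)),Streptococcus)).
That clade contains 9 terminal taxa: Arabidopsis, Cricetus, Homo, Picea, Saccharomyces, Secale, Streptococcus, Tremarctos, Vespa.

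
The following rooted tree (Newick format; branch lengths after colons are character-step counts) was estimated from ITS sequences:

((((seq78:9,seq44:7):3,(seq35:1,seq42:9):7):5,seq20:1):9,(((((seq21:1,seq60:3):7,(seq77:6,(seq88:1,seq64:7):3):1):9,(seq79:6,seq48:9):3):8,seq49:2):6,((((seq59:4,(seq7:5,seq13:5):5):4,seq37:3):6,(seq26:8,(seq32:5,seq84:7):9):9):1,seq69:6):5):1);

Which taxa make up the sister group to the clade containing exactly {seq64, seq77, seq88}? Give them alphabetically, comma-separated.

seq21, seq60

The clade containing exactly {seq64, seq77, seq88} attaches to the tree at the node subtending ((seq21,seq60),(seq77,(seq88,seq64))).
The other lineage descending from that same node — the sister group — is (seq21,seq60); its 2 tips in alphabetical order are the answer.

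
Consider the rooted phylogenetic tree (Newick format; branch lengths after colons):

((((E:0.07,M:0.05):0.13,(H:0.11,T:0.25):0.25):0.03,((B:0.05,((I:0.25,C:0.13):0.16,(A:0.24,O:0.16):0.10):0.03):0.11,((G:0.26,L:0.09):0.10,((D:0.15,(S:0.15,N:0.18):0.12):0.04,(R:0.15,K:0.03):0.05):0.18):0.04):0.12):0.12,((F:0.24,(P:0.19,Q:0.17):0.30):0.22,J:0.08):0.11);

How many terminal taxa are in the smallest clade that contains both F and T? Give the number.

The MRCA of F and T is the root, so the clade is the entire tree.
That clade contains 20 terminal taxa: A, B, C, D, E, F, G, H, I, J, K, L, M, N, O, P, Q, R, S, T.

20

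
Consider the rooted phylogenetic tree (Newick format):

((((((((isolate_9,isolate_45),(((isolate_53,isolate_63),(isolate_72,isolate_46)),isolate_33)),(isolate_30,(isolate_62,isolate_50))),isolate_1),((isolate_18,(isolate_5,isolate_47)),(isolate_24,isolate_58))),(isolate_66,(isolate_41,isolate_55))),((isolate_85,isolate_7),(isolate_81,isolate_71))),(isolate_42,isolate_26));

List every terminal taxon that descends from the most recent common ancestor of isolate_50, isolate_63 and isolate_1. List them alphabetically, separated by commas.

Tracing isolate_50: it sits inside (isolate_62,isolate_50).
Tracing isolate_63: it sits inside (isolate_53,isolate_63).
Tracing isolate_1: it sits inside ((((isolate_9,isolate_45),(((isolate_53,isolate_63),(isolate_72,isolate_46)),isolate_33)),(isolate_30,(isolate_62,isolate_50))),isolate_1).
The smallest clade enclosing all 3 is ((((isolate_9,isolate_45),(((isolate_53,isolate_63),(isolate_72,isolate_46)),isolate_33)),(isolate_30,(isolate_62,isolate_50))),isolate_1); the answer is its 11 terminal taxa in alphabetical order.

isolate_1, isolate_30, isolate_33, isolate_45, isolate_46, isolate_50, isolate_53, isolate_62, isolate_63, isolate_72, isolate_9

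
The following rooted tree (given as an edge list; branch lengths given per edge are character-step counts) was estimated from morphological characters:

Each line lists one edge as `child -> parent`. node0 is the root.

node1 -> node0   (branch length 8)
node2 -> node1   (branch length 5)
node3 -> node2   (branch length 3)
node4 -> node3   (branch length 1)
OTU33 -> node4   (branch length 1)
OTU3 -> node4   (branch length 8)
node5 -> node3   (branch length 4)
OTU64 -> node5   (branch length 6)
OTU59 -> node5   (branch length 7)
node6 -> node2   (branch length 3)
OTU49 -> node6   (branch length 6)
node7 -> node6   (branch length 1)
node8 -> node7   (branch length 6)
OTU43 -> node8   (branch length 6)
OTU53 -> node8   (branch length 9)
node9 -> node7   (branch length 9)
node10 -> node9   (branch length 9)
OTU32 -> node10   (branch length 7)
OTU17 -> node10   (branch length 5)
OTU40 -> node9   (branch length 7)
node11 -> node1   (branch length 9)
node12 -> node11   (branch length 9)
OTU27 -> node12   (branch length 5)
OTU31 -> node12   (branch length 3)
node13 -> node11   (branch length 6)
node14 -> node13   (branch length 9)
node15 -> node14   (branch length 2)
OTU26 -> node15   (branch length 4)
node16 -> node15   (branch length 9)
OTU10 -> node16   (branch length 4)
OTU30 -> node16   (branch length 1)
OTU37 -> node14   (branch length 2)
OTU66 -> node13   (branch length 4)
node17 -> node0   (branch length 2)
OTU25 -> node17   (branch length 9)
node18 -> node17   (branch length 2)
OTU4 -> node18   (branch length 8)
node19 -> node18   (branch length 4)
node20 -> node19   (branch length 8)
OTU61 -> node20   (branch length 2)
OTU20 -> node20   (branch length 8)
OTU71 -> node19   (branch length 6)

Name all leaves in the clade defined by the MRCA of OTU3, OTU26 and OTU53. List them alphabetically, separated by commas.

Tracing OTU3: it sits inside (OTU33,OTU3).
Tracing OTU26: it sits inside (OTU26,(OTU10,OTU30)).
Tracing OTU53: it sits inside (OTU43,OTU53).
The smallest clade enclosing all 3 is ((((OTU33,OTU3),(OTU64,OTU59)),(OTU49,((OTU43,OTU53),((OTU32,OTU17),OTU40)))),((OTU27,OTU31),(((OTU26,(OTU10,OTU30)),OTU37),OTU66))); the answer is its 17 terminal taxa in alphabetical order.

OTU10, OTU17, OTU26, OTU27, OTU3, OTU30, OTU31, OTU32, OTU33, OTU37, OTU40, OTU43, OTU49, OTU53, OTU59, OTU64, OTU66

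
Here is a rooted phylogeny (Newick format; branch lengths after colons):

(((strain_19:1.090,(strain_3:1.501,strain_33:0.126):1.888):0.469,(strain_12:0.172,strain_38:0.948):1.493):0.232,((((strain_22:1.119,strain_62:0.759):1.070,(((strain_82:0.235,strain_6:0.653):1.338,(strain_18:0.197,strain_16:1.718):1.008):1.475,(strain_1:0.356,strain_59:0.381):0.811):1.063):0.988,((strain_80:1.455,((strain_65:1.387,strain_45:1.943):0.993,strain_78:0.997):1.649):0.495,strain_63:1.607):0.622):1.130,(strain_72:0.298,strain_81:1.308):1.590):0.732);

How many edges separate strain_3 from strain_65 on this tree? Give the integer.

The MRCA of strain_3 and strain_65 is the root of the tree.
From strain_3 up to that node: 4 branches. From strain_65 up to the same node: 7 branches. Total: 4 + 7 = 11.

11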